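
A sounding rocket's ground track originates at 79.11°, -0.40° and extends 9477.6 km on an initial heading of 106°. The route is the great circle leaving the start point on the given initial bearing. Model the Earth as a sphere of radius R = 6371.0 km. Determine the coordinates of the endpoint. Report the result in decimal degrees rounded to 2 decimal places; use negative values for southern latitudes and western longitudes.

latitude 1.70°, longitude 73.01°

Central angle δ = d/R = 1.487616 rad.
Converting: φ₁ = 1.380730 rad, θ = 1.850049 rad.
sin φ₂ = sin φ₁ cos δ + cos φ₁ sin δ cos θ = (0.981992)(0.083085) + (0.188924)(0.996542)(-0.275637) = 0.029694
φ₂ = asin(0.029694) = 0.029698 rad = 1.70°.
For the longitude increment, Δλ = atan2( sin θ sin δ cos φ₁, cos δ − sin φ₁ sin φ₂ ) = atan2(0.180978, 0.053925) = 73.41°.
Hence λ₂ = -0.40° + 73.41° = 73.01°.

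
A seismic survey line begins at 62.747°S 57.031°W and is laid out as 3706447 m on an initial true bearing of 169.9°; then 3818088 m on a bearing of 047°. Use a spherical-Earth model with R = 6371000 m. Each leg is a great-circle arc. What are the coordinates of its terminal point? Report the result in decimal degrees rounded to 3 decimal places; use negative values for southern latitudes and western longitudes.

latitude -49.898°, longitude 118.375°

Apply the spherical direct solution leg by leg, carrying full precision between legs.
Leg 1: from (-62.747°, -57.031°), δ = 3706447/6371000 = 0.581768 rad, θ = 169.9° → φ = -82.086°, λ = 78.552°.
Leg 2: from (-82.086°, 78.552°), δ = 3818088/6371000 = 0.599292 rad, θ = 47° → φ = -49.898°, λ = 118.375°.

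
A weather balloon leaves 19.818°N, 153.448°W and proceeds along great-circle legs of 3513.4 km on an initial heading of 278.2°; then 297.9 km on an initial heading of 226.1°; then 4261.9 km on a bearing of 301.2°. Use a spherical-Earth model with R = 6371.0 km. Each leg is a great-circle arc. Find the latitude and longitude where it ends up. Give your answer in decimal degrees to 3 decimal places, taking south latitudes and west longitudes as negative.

Apply the spherical direct solution leg by leg, carrying full precision between legs.
Leg 1: from (19.818°, -153.448°), δ = 3513.4/6371 = 0.551468 rad, θ = 278.2° → φ = 21.044°, λ = 172.797°.
Leg 2: from (21.044°, 172.797°), δ = 297.9/6371 = 0.046759 rad, θ = 226.1° → φ = 19.174°, λ = 170.754°.
Leg 3: from (19.174°, 170.754°), δ = 4261.9/6371 = 0.668953 rad, θ = 301.2° → φ = 34.131°, λ = 130.899°.

latitude 34.131°, longitude 130.899°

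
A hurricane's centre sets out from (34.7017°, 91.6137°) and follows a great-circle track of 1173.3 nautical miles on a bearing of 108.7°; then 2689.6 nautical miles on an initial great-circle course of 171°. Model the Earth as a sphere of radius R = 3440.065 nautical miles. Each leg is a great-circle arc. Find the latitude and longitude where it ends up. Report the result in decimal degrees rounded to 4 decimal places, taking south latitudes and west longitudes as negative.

latitude -17.6921°, longitude 119.0176°

Apply the spherical direct solution leg by leg, carrying full precision between legs.
Leg 1: from (34.7017°, 91.6137°), δ = 1173.3/3440.065 = 0.341069 rad, θ = 108.7° → φ = 26.6374°, λ = 112.3740°.
Leg 2: from (26.6374°, 112.3740°), δ = 2689.6/3440.065 = 0.781846 rad, θ = 171° → φ = -17.6921°, λ = 119.0176°.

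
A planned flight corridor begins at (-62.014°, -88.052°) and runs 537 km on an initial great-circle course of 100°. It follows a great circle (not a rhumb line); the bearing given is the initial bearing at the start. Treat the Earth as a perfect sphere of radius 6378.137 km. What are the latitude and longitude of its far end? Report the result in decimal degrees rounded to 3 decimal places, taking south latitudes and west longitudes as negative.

latitude -62.472°, longitude -77.730°

δ = 537/6378.137 = 0.084194 rad (4.8240°).
Start latitude φ₁ = -1.082348 rad; initial bearing θ = 1.745329 rad.
Destination latitude: φ₂ = arcsin( sin φ₁ cos δ + cos φ₁ sin δ cos θ ) = arcsin(-0.886787) = -62.472°.
Δλ = atan2( sin θ sin δ cos φ₁ , cos δ − sin φ₁ sin φ₂ ) = atan2(0.038862, 0.213370) = 0.180161 rad = 10.322°.
λ₂ = -88.052° + 10.322° = -77.730°.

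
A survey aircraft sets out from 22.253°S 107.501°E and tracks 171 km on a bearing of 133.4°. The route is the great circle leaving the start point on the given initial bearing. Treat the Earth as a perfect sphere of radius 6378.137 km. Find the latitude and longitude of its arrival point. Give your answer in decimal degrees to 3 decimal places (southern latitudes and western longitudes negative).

Central angle δ = d/R = 0.026810 rad.
With φ₁ = -22.253° = -0.388388 rad and θ = 133.4° = 2.328269 rad:
sin φ₂ = sin φ₁ cos δ + cos φ₁ sin δ cos θ = (-0.378697)(0.999641) + (0.925521)(0.026807)(-0.687088) = -0.395608
φ₂ = asin(-0.395608) = -0.406730 rad = -23.304°.
For the longitude increment, Δλ = atan2( sin θ sin δ cos φ₁, cos δ − sin φ₁ sin φ₂ ) = atan2(0.018027, 0.849825) = 1.215°.
λ₂ = 107.501° + 1.215° = 108.716°.

latitude -23.304°, longitude 108.716°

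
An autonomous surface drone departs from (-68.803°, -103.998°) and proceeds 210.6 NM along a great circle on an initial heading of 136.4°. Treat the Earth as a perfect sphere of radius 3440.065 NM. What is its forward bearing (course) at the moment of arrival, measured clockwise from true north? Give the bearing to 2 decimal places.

final bearing 129.33°

Angular distance δ = d/R = 210.6 / 3440.065 = 0.061220 rad.
With φ₁ = -68.803° = -1.200839 rad and θ = 136.4° = 2.380629 rad:
sin φ₂ = sin φ₁ cos δ + cos φ₁ sin δ cos θ = (-0.932343)(0.998127) + (0.361576)(0.061182)(-0.724172) = -0.946616
φ₂ = asin(-0.946616) = -1.242572 rad = -71.194°.
Δλ = atan2( sin θ sin δ cos φ₁ , cos δ − sin φ₁ sin φ₂ ) = atan2(0.015256, 0.115556) = 0.131260 rad = 7.521°.
λ₂ = λ₁ + Δλ = -96.477°.
The forward bearing on arrival equals the back-azimuth from the destination plus 180°.
Back-azimuth from P₂ (-71.19°, -96.48°) to P₁ (-68.80°, -104.00°), with Δλ' = λ₁ − λ₂ = -7.52°: atan2( sin Δλ' cos φ₁ , cos φ₂ sin φ₁ − sin φ₂ cos φ₁ cos Δλ' ) = 309.33°.
Final bearing = (309.33° + 180°) mod 360° = 129.33°.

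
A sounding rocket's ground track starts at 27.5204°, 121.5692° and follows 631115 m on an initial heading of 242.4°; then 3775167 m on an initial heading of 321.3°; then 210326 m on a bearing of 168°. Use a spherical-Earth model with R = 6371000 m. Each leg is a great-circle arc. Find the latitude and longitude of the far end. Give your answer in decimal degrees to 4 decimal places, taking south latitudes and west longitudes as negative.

Apply the spherical direct solution leg by leg, carrying full precision between legs.
Leg 1: from (27.5204°, 121.5692°), δ = 631115/6371000 = 0.099061 rad, θ = 242.4° → φ = 24.7818°, λ = 116.0296°.
Leg 2: from (24.7818°, 116.0296°), δ = 3775167/6371000 = 0.592555 rad, θ = 321.3° → φ = 48.0238°, λ = 84.5569°.
Leg 3: from (48.0238°, 84.5569°), δ = 210326/6371000 = 0.033013 rad, θ = 168° → φ = 46.1722°, λ = 85.1247°.

latitude 46.1722°, longitude 85.1247°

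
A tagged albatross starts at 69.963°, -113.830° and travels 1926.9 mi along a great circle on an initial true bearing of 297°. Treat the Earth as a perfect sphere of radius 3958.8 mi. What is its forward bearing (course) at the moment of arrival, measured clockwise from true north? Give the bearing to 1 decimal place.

final bearing 225.3°

Central angle δ = d/R = 0.486738 rad.
Converting: φ₁ = 1.221085 rad, θ = 5.183628 rad.
Applying the spherical law of cosines for sides, sin φ₂ = sin φ₁ cos δ + cos φ₁ sin δ cos θ = 0.903122, so φ₂ = 64.571°.
For the longitude increment, Δλ = atan2( sin θ sin δ cos φ₁, cos δ − sin φ₁ sin φ₂ ) = atan2(-0.142795, 0.035406) = -76.074°.
λ₂ = -113.830° + -76.074° = -189.904°, normalized to (−180°, 180°] → 170.096°.
The forward bearing on arrival equals the back-azimuth from the destination plus 180°.
Back-azimuth from P₂ (64.6°, 170.1°) to P₁ (70.0°, -113.8°), with Δλ' = λ₁ − λ₂ = -283.9°: atan2( sin Δλ' cos φ₁ , cos φ₂ sin φ₁ − sin φ₂ cos φ₁ cos Δλ' ) = 45.3°.
Final bearing = (45.3° + 180°) mod 360° = 225.3°.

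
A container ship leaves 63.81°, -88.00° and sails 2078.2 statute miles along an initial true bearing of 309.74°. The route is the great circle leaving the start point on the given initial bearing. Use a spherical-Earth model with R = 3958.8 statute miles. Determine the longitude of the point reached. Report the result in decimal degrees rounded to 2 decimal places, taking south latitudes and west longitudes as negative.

The arc subtends δ = 2078.2/3958.8 = 0.524957 rad at the centre.
Converting: φ₁ = 1.113695 rad, θ = 5.405983 rad.
Destination latitude: φ₂ = arcsin( sin φ₁ cos δ + cos φ₁ sin δ cos θ ) = arcsin(0.917915) = 66.62°.
Then Δλ = atan2(-0.170088, 0.041668) = -1.330550 rad, from sin θ sin δ cos φ₁ over cos δ − sin φ₁ sin φ₂.
λ₂ = λ₁ + Δλ = -164.23°.

longitude -164.23°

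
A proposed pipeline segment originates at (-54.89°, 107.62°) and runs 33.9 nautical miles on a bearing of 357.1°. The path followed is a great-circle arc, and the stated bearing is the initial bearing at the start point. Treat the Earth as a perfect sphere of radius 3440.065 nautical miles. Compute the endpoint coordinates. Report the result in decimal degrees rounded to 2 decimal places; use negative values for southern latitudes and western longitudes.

latitude -54.33°, longitude 107.57°

Central angle δ = d/R = 0.009854 rad.
Converting: φ₁ = -0.958011 rad, θ = 6.232571 rad.
sin φ₂ = sin φ₁ cos δ + cos φ₁ sin δ cos θ = (-0.818049)(0.999951) + (0.575148)(0.009854)(0.998719) = -0.812349
φ₂ = asin(-0.812349) = -0.948169 rad = -54.33°.
For the longitude increment, Δλ = atan2( sin θ sin δ cos φ₁, cos δ − sin φ₁ sin φ₂ ) = atan2(-0.000287, 0.335410) = -0.05°.
λ₂ = 107.62° + -0.05° = 107.57°.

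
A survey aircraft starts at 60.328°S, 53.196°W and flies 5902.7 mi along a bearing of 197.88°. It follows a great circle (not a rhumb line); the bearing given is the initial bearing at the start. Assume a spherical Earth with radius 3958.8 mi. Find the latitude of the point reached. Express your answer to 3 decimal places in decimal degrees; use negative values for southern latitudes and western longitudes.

latitude -32.606°

The arc subtends δ = 5902.7/3958.8 = 1.491033 rad at the centre.
Start latitude φ₁ = -1.052922 rad; initial bearing θ = 3.453658 rad.
sin φ₂ = sin φ₁ cos δ + cos φ₁ sin δ cos θ = (-0.868874)(0.079679) + (0.495034)(0.996821)(-0.951702) = -0.538858
φ₂ = asin(-0.538858) = -0.569081 rad = -32.606°.
Then Δλ = atan2(-0.151504, -0.388520) = -2.769778 rad, from sin θ sin δ cos φ₁ over cos δ − sin φ₁ sin φ₂.
λ₂ = -53.196° + -158.697° = -211.893°, normalized to (−180°, 180°] → 148.107°.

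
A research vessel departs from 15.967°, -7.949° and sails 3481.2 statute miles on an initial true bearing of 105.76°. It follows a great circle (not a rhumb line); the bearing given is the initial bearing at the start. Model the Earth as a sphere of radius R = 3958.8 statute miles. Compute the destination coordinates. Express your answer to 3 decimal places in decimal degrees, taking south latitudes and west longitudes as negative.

The arc subtends δ = 3481.2/3958.8 = 0.879357 rad at the centre.
With φ₁ = 15.967° = 0.278677 rad and θ = 105.76° = 1.845860 rad:
Applying the spherical law of cosines for sides, sin φ₂ = sin φ₁ cos δ + cos φ₁ sin δ cos θ = -0.025750, so φ₂ = -1.476°.
Then Δλ = atan2(0.712769, 0.644730) = 0.835477 rad, from sin θ sin δ cos φ₁ over cos δ − sin φ₁ sin φ₂.
Hence λ₂ = -7.949° + 47.869° = 39.920°.

latitude -1.476°, longitude 39.920°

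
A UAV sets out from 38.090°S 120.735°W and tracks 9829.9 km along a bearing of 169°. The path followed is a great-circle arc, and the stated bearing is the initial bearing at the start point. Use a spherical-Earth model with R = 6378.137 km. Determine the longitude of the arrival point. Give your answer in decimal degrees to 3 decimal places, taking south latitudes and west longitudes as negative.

The arc subtends δ = 9829.9/6378.137 = 1.541187 rad at the centre.
Start latitude φ₁ = -0.664796 rad; initial bearing θ = 2.949606 rad.
Destination latitude: φ₂ = arcsin( sin φ₁ cos δ + cos φ₁ sin δ cos θ ) = arcsin(-0.790507) = -52.233°.
Δλ = atan2( sin θ sin δ cos φ₁ , cos δ − sin φ₁ sin φ₂ ) = atan2(0.150109, -0.458058) = 2.824914 rad = 161.856°.
Hence λ₂ = -120.735° + 161.856° = 41.121°.

longitude 41.121°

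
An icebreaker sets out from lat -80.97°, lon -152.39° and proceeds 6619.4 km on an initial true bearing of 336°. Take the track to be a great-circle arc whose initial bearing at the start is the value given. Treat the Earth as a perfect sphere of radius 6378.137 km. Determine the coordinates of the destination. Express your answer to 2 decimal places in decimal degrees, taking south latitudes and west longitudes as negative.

latitude -22.23°, longitude -174.63°

Angular distance δ = d/R = 6619.4 / 6378.137 = 1.037827 rad.
Start latitude φ₁ = -1.413193 rad; initial bearing θ = 5.864306 rad.
Destination latitude: φ₂ = arcsin( sin φ₁ cos δ + cos φ₁ sin δ cos θ ) = arcsin(-0.378301) = -22.23°.
Δλ = atan2( sin θ sin δ cos φ₁ , cos δ − sin φ₁ sin φ₂ ) = atan2(-0.054984, 0.134481) = -0.388119 rad = -22.24°.
λ₂ = λ₁ + Δλ = -174.63°.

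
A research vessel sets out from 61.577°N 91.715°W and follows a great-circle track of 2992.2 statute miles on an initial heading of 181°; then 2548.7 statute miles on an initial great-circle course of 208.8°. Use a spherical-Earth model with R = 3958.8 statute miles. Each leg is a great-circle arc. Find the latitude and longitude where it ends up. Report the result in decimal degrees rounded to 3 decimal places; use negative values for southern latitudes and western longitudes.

Apply the spherical direct solution leg by leg, carrying full precision between legs.
Leg 1: from (61.577°, -91.715°), δ = 2992.2/3958.8 = 0.755835 rad, θ = 181° → φ = 18.274°, λ = -92.437°.
Leg 2: from (18.274°, -92.437°), δ = 2548.7/3958.8 = 0.643806 rad, θ = 208.8° → φ = -14.399°, λ = -109.808°.

latitude -14.399°, longitude -109.808°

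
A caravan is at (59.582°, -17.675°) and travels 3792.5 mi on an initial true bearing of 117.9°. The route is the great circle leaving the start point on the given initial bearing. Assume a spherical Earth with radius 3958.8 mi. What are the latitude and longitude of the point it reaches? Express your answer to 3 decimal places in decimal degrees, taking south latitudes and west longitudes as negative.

latitude 17.589°, longitude 31.649°

δ = 3792.5/3958.8 = 0.957992 rad (54.8889°).
With φ₁ = 59.582° = 1.039902 rad and θ = 117.9° = 2.057743 rad:
Destination latitude: φ₂ = arcsin( sin φ₁ cos δ + cos φ₁ sin δ cos θ ) = arcsin(0.302189) = 17.589°.
Δλ = atan2( sin θ sin δ cos φ₁ , cos δ − sin φ₁ sin φ₂ ) = atan2(0.366035, 0.314569) = 0.860873 rad = 49.324°.
λ₂ = λ₁ + Δλ = 31.649°.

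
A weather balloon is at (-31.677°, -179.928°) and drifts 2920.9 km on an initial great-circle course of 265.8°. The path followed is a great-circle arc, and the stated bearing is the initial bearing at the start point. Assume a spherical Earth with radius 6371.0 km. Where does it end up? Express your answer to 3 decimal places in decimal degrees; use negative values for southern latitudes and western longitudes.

Angular distance δ = d/R = 2920.9 / 6371 = 0.458468 rad.
With φ₁ = -31.677° = -0.552868 rad and θ = 265.8° = 4.639085 rad:
Destination latitude: φ₂ = arcsin( sin φ₁ cos δ + cos φ₁ sin δ cos θ ) = arcsin(-0.498485) = -29.900°.
Then Δλ = atan2(-0.375629, 0.634962) = -0.534204 rad, from sin θ sin δ cos φ₁ over cos δ − sin φ₁ sin φ₂.
λ₂ = -179.928° + -30.608° = -210.536°, normalized to (−180°, 180°] → 149.464°.

latitude -29.900°, longitude 149.464°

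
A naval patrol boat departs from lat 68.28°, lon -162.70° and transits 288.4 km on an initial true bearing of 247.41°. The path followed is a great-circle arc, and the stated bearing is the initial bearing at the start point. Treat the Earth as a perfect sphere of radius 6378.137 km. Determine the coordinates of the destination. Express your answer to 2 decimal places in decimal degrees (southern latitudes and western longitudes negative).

Angular distance δ = d/R = 288.4 / 6378.137 = 0.045217 rad.
Start latitude φ₁ = 1.191711 rad; initial bearing θ = 4.318119 rad.
sin φ₂ = sin φ₁ cos δ + cos φ₁ sin δ cos θ = (0.929003)(0.998978) + (0.370071)(0.045202)(-0.384134) = 0.921628
φ₂ = asin(0.921628) = 1.172255 rad = 67.17°.
Δλ = atan2( sin θ sin δ cos φ₁ , cos δ − sin φ₁ sin φ₂ ) = atan2(-0.015444, 0.142782) = -0.107749 rad = -6.17°.
Hence λ₂ = -162.70° + -6.17° = -168.87°.

latitude 67.17°, longitude -168.87°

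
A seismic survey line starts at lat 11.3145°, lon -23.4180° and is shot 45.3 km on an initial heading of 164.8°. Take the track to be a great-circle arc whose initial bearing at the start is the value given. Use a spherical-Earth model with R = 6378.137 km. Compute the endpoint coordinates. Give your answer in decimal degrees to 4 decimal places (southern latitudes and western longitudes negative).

Central angle δ = d/R = 0.007102 rad.
Converting: φ₁ = 0.197475 rad, θ = 2.876303 rad.
sin φ₂ = sin φ₁ cos δ + cos φ₁ sin δ cos θ = (0.196194)(0.999975) + (0.980565)(0.007102)(-0.965016) = 0.189469
φ₂ = asin(0.189469) = 0.190621 rad = 10.9218°.
Then Δλ = atan2(0.001826, 0.962802) = 0.001897 rad, from sin θ sin δ cos φ₁ over cos δ − sin φ₁ sin φ₂.
λ₂ = λ₁ + Δλ = -23.3093°.

latitude 10.9218°, longitude -23.3093°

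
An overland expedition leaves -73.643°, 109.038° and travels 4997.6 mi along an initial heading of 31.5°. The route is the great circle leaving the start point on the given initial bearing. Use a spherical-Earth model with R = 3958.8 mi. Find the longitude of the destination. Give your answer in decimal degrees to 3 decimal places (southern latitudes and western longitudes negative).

Angular distance δ = d/R = 4997.6 / 3958.8 = 1.262403 rad.
Converting: φ₁ = -1.285313 rad, θ = 0.549779 rad.
Destination latitude: φ₂ = arcsin( sin φ₁ cos δ + cos φ₁ sin δ cos θ ) = arcsin(-0.062450) = -3.580°.
Then Δλ = atan2(0.140205, 0.243606) = 0.522239 rad, from sin θ sin δ cos φ₁ over cos δ − sin φ₁ sin φ₂.
Hence λ₂ = 109.038° + 29.922° = 138.960°.

longitude 138.960°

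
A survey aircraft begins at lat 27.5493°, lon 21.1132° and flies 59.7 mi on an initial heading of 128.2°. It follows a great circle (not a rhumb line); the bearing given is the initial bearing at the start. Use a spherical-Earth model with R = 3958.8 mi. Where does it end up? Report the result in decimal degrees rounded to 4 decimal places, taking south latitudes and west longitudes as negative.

latitude 27.0129°, longitude 21.8754°

Angular distance δ = d/R = 59.7 / 3958.8 = 0.015080 rad.
Converting: φ₁ = 0.480826 rad, θ = 2.237512 rad.
sin φ₂ = sin φ₁ cos δ + cos φ₁ sin δ cos θ = (0.462512)(0.999886) + (0.886613)(0.015080)(-0.618408) = 0.454191
φ₂ = asin(0.454191) = 0.471464 rad = 27.0129°.
Δλ = atan2( sin θ sin δ cos φ₁ , cos δ − sin φ₁ sin φ₂ ) = atan2(0.010507, 0.789818) = 0.013302 rad = 0.7622°.
λ₂ = λ₁ + Δλ = 21.8754°.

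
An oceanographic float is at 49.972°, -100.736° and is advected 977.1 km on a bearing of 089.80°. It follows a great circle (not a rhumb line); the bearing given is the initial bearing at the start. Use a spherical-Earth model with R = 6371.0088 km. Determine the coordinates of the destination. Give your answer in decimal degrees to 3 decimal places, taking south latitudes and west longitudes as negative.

latitude 49.208°, longitude -87.213°

Angular distance δ = d/R = 977.1 / 6371.0088 = 0.153367 rad.
With φ₁ = 49.972° = 0.872176 rad and θ = 89.8° = 1.567306 rad:
Applying the spherical law of cosines for sides, sin φ₂ = sin φ₁ cos δ + cos φ₁ sin δ cos θ = 0.757085, so φ₂ = 49.208°.
Then Δλ = atan2(0.098253, 0.408539) = 0.236015 rad, from sin θ sin δ cos φ₁ over cos δ − sin φ₁ sin φ₂.
λ₂ = -100.736° + 13.523° = -87.213°.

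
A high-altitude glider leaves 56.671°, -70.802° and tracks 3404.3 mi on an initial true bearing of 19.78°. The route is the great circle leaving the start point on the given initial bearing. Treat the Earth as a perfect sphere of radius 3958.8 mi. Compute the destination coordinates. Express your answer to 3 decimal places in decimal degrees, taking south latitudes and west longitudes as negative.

Central angle δ = d/R = 0.859932 rad.
Start latitude φ₁ = 0.989096 rad; initial bearing θ = 0.345226 rad.
Destination latitude: φ₂ = arcsin( sin φ₁ cos δ + cos φ₁ sin δ cos θ ) = arcsin(0.936976) = 69.550°.
Δλ = atan2( sin θ sin δ cos φ₁ , cos δ − sin φ₁ sin φ₂ ) = atan2(0.140903, -0.130383) = 2.317433 rad = 132.779°.
λ₂ = -70.802° + 132.779° = 61.977°.

latitude 69.550°, longitude 61.977°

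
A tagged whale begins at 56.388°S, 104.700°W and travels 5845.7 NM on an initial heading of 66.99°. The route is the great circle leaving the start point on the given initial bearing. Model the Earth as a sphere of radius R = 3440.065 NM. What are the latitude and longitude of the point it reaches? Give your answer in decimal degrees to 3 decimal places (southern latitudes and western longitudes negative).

Central angle δ = d/R = 1.699299 rad.
With φ₁ = -56.388° = -0.984156 rad and θ = 66.99° = 1.169196 rad:
Applying the spherical law of cosines for sides, sin φ₂ = sin φ₁ cos δ + cos φ₁ sin δ cos θ = 0.321324, so φ₂ = 18.743°.
Δλ = atan2( sin θ sin δ cos φ₁ , cos δ − sin φ₁ sin φ₂ ) = atan2(0.505321, 0.139451) = 1.301534 rad = 74.572°.
Hence λ₂ = -104.700° + 74.572° = -30.128°.

latitude 18.743°, longitude -30.128°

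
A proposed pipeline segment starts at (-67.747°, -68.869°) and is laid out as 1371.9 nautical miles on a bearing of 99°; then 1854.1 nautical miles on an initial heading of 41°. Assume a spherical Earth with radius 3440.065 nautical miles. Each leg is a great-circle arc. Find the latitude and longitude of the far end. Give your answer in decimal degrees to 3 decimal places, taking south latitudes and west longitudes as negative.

latitude -34.390°, longitude 7.858°

Apply the spherical direct solution leg by leg, carrying full precision between legs.
Leg 1: from (-67.747°, -68.869°), δ = 1371.9/3440.065 = 0.398801 rad, θ = 99° → φ = -61.151°, λ = -16.224°.
Leg 2: from (-61.151°, -16.224°), δ = 1854.1/3440.065 = 0.538972 rad, θ = 41° → φ = -34.390°, λ = 7.858°.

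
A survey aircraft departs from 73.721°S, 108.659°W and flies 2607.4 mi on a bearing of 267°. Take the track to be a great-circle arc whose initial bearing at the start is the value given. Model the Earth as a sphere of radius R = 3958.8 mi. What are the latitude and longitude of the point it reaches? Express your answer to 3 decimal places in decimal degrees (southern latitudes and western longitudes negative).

Central angle δ = d/R = 0.658634 rad.
Converting: φ₁ = -1.286674 rad, θ = 4.660029 rad.
Applying the spherical law of cosines for sides, sin φ₂ = sin φ₁ cos δ + cos φ₁ sin δ cos θ = -0.768102, so φ₂ = -50.184°.
Then Δλ = atan2(-0.171328, 0.053522) = -1.268009 rad, from sin θ sin δ cos φ₁ over cos δ − sin φ₁ sin φ₂.
λ₂ = -108.659° + -72.652° = -181.311°, normalized to (−180°, 180°] → 178.689°.

latitude -50.184°, longitude 178.689°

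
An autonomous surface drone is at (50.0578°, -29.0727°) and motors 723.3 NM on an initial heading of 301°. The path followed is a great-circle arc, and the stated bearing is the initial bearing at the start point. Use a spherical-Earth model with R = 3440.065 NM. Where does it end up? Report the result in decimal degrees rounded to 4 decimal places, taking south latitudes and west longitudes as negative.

δ = 723.3/3440.065 = 0.210258 rad (12.0469°).
Start latitude φ₁ = 0.873673 rad; initial bearing θ = 5.253441 rad.
Destination latitude: φ₂ = arcsin( sin φ₁ cos δ + cos φ₁ sin δ cos θ ) = arcsin(0.818821) = 54.9669°.
Δλ = atan2( sin θ sin δ cos φ₁ , cos δ − sin φ₁ sin φ₂ ) = atan2(-0.114857, 0.350193) = -0.316926 rad = -18.1585°.
Hence λ₂ = -29.0727° + -18.1585° = -47.2312°.

latitude 54.9669°, longitude -47.2312°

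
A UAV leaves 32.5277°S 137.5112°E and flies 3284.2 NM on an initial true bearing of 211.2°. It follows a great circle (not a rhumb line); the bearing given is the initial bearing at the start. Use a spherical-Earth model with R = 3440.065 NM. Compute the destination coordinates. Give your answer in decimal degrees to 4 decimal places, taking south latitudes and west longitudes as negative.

latitude -64.0668°, longitude 62.3289°

The arc subtends δ = 3284.2/3440.065 = 0.954691 rad at the centre.
Converting: φ₁ = -0.567715 rad, θ = 3.686135 rad.
Applying the spherical law of cosines for sides, sin φ₂ = sin φ₁ cos δ + cos φ₁ sin δ cos θ = -0.899304, so φ₂ = -64.0668°.
Δλ = atan2( sin θ sin δ cos φ₁ , cos δ − sin φ₁ sin φ₂ ) = atan2(-0.356459, 0.094298) = -1.312179 rad = -75.1823°.
Hence λ₂ = 137.5112° + -75.1823° = 62.3289°.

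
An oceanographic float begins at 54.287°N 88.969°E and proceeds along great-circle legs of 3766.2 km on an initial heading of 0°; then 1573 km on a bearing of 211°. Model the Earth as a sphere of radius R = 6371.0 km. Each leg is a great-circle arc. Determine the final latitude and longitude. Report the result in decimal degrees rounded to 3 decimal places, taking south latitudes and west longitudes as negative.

Apply the spherical direct solution leg by leg, carrying full precision between legs.
Leg 1: from (54.287°, 88.969°), δ = 3766.2/6371 = 0.591147 rad, θ = 0° → φ = 88.157°, λ = 88.969°.
Leg 2: from (88.157°, 88.969°), δ = 1573/6371 = 0.246900 rad, θ = 211° → φ = 74.246°, λ = 61.348°.

latitude 74.246°, longitude 61.348°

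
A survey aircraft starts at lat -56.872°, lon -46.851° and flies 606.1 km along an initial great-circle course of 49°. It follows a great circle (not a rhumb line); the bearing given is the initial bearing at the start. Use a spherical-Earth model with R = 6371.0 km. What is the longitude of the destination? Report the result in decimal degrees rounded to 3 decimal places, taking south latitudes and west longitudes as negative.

Central angle δ = d/R = 0.095134 rad.
With φ₁ = -56.872° = -0.992604 rad and θ = 49° = 0.855211 rad:
Destination latitude: φ₂ = arcsin( sin φ₁ cos δ + cos φ₁ sin δ cos θ ) = arcsin(-0.799607) = -53.093°.
Then Δλ = atan2(0.039180, 0.325846) = 0.119665 rad, from sin θ sin δ cos φ₁ over cos δ − sin φ₁ sin φ₂.
λ₂ = -46.851° + 6.856° = -39.995°.

longitude -39.995°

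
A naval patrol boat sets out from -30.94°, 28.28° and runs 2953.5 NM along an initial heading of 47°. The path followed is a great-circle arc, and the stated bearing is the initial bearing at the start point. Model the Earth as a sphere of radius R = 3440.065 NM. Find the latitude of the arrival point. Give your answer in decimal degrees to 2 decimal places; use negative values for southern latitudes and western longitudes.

δ = 2953.5/3440.065 = 0.858559 rad (49.1918°).
Start latitude φ₁ = -0.540005 rad; initial bearing θ = 0.820305 rad.
sin φ₂ = sin φ₁ cos δ + cos φ₁ sin δ cos θ = (-0.514140)(0.653529) + (0.857706)(0.756902)(0.681998) = 0.106748
φ₂ = asin(0.106748) = 0.106951 rad = 6.13°.
Then Δλ = atan2(0.474794, 0.708412) = 0.590461 rad, from sin θ sin δ cos φ₁ over cos δ − sin φ₁ sin φ₂.
λ₂ = λ₁ + Δλ = 62.11°.

latitude 6.13°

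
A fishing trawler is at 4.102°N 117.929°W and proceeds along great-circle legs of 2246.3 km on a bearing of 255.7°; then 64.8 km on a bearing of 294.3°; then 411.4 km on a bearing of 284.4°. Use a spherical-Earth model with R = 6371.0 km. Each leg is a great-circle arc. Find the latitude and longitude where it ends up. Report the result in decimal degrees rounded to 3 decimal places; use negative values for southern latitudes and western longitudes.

Apply the spherical direct solution leg by leg, carrying full precision between legs.
Leg 1: from (4.102°, -117.929°), δ = 2246.3/6371 = 0.352582 rad, θ = 255.7° → φ = -1.028°, λ = -137.482°.
Leg 2: from (-1.028°, -137.482°), δ = 64.8/6371 = 0.010171 rad, θ = 294.3° → φ = -0.788°, λ = -138.013°.
Leg 3: from (-0.788°, -138.013°), δ = 411.4/6371 = 0.064574 rad, θ = 284.4° → φ = 0.133°, λ = -141.596°.

latitude 0.133°, longitude -141.596°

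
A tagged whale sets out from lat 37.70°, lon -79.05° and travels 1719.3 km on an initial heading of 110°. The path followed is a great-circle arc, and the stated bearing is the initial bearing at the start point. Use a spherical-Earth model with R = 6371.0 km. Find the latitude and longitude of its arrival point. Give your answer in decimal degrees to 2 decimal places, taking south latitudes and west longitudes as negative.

The arc subtends δ = 1719.3/6371 = 0.269863 rad at the centre.
With φ₁ = 37.70° = 0.657989 rad and θ = 110° = 1.919862 rad:
Applying the spherical law of cosines for sides, sin φ₂ = sin φ₁ cos δ + cos φ₁ sin δ cos θ = 0.517248, so φ₂ = 31.15°.
For the longitude increment, Δλ = atan2( sin θ sin δ cos φ₁, cos δ − sin φ₁ sin φ₂ ) = atan2(0.198219, 0.647496) = 17.02°.
λ₂ = λ₁ + Δλ = -62.03°.

latitude 31.15°, longitude -62.03°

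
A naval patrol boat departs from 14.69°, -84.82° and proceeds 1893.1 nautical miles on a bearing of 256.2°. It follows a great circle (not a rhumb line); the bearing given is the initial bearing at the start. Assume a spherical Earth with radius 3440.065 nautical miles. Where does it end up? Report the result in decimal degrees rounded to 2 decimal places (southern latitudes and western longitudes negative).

latitude 5.48°, longitude -115.50°

Central angle δ = d/R = 0.550309 rad.
Converting: φ₁ = 0.256389 rad, θ = 4.471534 rad.
sin φ₂ = sin φ₁ cos δ + cos φ₁ sin δ cos θ = (0.253589)(0.852363) + (0.967312)(0.522951)(-0.238533) = 0.095486
φ₂ = asin(0.095486) = 0.095632 rad = 5.48°.
Then Δλ = atan2(-0.491255, 0.828149) = -0.535402 rad, from sin θ sin δ cos φ₁ over cos δ − sin φ₁ sin φ₂.
λ₂ = λ₁ + Δλ = -115.50°.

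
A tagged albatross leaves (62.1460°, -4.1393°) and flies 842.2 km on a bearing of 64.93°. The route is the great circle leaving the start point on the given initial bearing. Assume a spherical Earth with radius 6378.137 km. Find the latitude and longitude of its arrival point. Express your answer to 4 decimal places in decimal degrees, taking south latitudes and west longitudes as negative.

δ = 842.2/6378.137 = 0.132045 rad (7.5656°).
Start latitude φ₁ = 1.084652 rad; initial bearing θ = 1.133242 rad.
Destination latitude: φ₂ = arcsin( sin φ₁ cos δ + cos φ₁ sin δ cos θ ) = arcsin(0.902510) = 64.4899°.
Δλ = atan2( sin θ sin δ cos φ₁ , cos δ − sin φ₁ sin φ₂ ) = atan2(0.055720, 0.193349) = 0.280579 rad = 16.0760°.
Hence λ₂ = -4.1393° + 16.0760° = 11.9367°.

latitude 64.4899°, longitude 11.9367°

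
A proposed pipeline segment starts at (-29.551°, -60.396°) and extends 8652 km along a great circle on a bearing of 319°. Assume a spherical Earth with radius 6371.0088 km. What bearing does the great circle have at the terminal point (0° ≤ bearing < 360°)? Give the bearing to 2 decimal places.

δ = 8652/6371.0088 = 1.358027 rad (77.8092°).
Converting: φ₁ = -0.515762 rad, θ = 5.567600 rad.
Applying the spherical law of cosines for sides, sin φ₂ = sin φ₁ cos δ + cos φ₁ sin δ cos θ = 0.537582, so φ₂ = 32.519°.
Δλ = atan2( sin θ sin δ cos φ₁ , cos δ − sin φ₁ sin φ₂ ) = atan2(-0.557847, 0.476302) = -0.864087 rad = -49.509°.
λ₂ = -60.396° + -49.509° = -109.905°.
The forward bearing on arrival equals the back-azimuth from the destination plus 180°.
Back-azimuth from P₂ (32.52°, -109.90°) to P₁ (-29.55°, -60.40°), with Δλ' = λ₁ − λ₂ = 49.51°: atan2( sin Δλ' cos φ₁ , cos φ₂ sin φ₁ − sin φ₂ cos φ₁ cos Δλ' ) = 137.40°.
Final bearing = (137.40° + 180°) mod 360° = 317.40°.

final bearing 317.40°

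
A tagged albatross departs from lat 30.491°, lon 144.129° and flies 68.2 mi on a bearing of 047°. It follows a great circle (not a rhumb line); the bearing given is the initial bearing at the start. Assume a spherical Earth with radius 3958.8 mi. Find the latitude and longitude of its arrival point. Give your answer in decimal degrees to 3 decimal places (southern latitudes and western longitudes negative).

Angular distance δ = d/R = 68.2 / 3958.8 = 0.017227 rad.
With φ₁ = 30.491° = 0.532168 rad and θ = 47° = 0.820305 rad:
Applying the spherical law of cosines for sides, sin φ₂ = sin φ₁ cos δ + cos φ₁ sin δ cos θ = 0.517452, so φ₂ = 31.161°.
Δλ = atan2( sin θ sin δ cos φ₁ , cos δ − sin φ₁ sin φ₂ ) = atan2(0.010856, 0.737295) = 0.014724 rad = 0.844°.
λ₂ = 144.129° + 0.844° = 144.973°.

latitude 31.161°, longitude 144.973°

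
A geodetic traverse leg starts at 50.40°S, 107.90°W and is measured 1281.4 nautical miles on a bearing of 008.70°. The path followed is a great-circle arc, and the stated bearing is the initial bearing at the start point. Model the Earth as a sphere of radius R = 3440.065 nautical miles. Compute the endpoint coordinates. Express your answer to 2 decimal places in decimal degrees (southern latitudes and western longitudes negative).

Angular distance δ = d/R = 1281.4 / 3440.065 = 0.372493 rad.
Start latitude φ₁ = -0.879646 rad; initial bearing θ = 0.151844 rad.
Applying the spherical law of cosines for sides, sin φ₂ = sin φ₁ cos δ + cos φ₁ sin δ cos θ = -0.488360, so φ₂ = -29.23°.
For the longitude increment, Δλ = atan2( sin θ sin δ cos φ₁, cos δ − sin φ₁ sin φ₂ ) = atan2(0.035090, 0.555135) = 3.62°.
Hence λ₂ = -107.90° + 3.62° = -104.28°.

latitude -29.23°, longitude -104.28°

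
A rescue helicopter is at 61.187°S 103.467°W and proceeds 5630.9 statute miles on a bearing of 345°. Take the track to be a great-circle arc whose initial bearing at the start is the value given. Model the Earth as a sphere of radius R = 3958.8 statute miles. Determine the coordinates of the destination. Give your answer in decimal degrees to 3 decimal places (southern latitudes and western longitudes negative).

latitude 19.320°, longitude -119.206°

The arc subtends δ = 5630.9/3958.8 = 1.422375 rad at the centre.
Start latitude φ₁ = -1.067915 rad; initial bearing θ = 6.021386 rad.
Applying the spherical law of cosines for sides, sin φ₂ = sin φ₁ cos δ + cos φ₁ sin δ cos θ = 0.330843, so φ₂ = 19.320°.
For the longitude increment, Δλ = atan2( sin θ sin δ cos φ₁, cos δ − sin φ₁ sin φ₂ ) = atan2(-0.123367, 0.437760) = -15.739°.
Hence λ₂ = -103.467° + -15.739° = -119.206°.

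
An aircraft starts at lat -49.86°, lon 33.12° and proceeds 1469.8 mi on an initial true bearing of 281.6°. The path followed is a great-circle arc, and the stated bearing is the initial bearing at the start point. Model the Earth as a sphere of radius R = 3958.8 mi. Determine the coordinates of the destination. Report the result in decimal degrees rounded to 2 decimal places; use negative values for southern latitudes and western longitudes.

latitude -41.71°, longitude 4.69°

δ = 1469.8/3958.8 = 0.371274 rad (21.2724°).
With φ₁ = -49.86° = -0.870221 rad and θ = 281.6° = 4.914847 rad:
sin φ₂ = sin φ₁ cos δ + cos φ₁ sin δ cos θ = (-0.764472)(0.931866) + (0.644657)(0.362803)(0.201078) = -0.665356
φ₂ = asin(-0.665356) = -0.727971 rad = -41.71°.
Then Δλ = atan2(-0.229107, 0.423220) = -0.496171 rad, from sin θ sin δ cos φ₁ over cos δ − sin φ₁ sin φ₂.
Hence λ₂ = 33.12° + -28.43° = 4.69°.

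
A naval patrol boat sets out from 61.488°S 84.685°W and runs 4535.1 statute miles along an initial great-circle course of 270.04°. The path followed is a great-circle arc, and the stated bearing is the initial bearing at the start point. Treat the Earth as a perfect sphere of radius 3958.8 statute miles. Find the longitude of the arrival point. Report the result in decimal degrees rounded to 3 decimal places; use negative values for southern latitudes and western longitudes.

The arc subtends δ = 4535.1/3958.8 = 1.145574 rad at the centre.
Start latitude φ₁ = -1.073168 rad; initial bearing θ = 4.713087 rad.
Applying the spherical law of cosines for sides, sin φ₂ = sin φ₁ cos δ + cos φ₁ sin δ cos θ = -0.362187, so φ₂ = -21.235°.
Then Δλ = atan2(-0.434834, 0.094263) = -1.357321 rad, from sin θ sin δ cos φ₁ over cos δ − sin φ₁ sin φ₂.
λ₂ = -84.685° + -77.769° = -162.454°.

longitude -162.454°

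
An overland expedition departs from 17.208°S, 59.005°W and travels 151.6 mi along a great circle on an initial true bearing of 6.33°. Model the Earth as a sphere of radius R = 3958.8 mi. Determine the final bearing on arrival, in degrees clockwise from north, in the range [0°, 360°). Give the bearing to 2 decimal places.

The arc subtends δ = 151.6/3958.8 = 0.038294 rad at the centre.
Converting: φ₁ = -0.300336 rad, θ = 0.110479 rad.
sin φ₂ = sin φ₁ cos δ + cos φ₁ sin δ cos θ = (-0.295841)(0.999267) + (0.955237)(0.038285)(0.993903) = -0.259276
φ₂ = asin(-0.259276) = -0.262273 rad = -15.027°.
Δλ = atan2( sin θ sin δ cos φ₁ , cos δ − sin φ₁ sin φ₂ ) = atan2(0.004032, 0.922562) = 0.004371 rad = 0.250°.
Hence λ₂ = -59.005° + 0.250° = -58.755°.
The forward bearing on arrival equals the back-azimuth from the destination plus 180°.
Back-azimuth from P₂ (-15.03°, -58.75°) to P₁ (-17.21°, -59.01°), with Δλ' = λ₁ − λ₂ = -0.25°: atan2( sin Δλ' cos φ₁ , cos φ₂ sin φ₁ − sin φ₂ cos φ₁ cos Δλ' ) = 186.26°.
Final bearing = (186.26° + 180°) mod 360° = 6.26°.

final bearing 6.26°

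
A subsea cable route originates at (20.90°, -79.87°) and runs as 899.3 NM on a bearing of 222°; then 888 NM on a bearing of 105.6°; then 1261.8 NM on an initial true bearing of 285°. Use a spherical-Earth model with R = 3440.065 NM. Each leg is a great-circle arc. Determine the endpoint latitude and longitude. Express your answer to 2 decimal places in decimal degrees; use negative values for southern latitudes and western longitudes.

Apply the spherical direct solution leg by leg, carrying full precision between legs.
Leg 1: from (20.90°, -79.87°), δ = 899.3/3440.065 = 0.261419 rad, θ = 222° → φ = 9.51°, λ = -89.97°.
Leg 2: from (9.51°, -89.97°), δ = 888/3440.065 = 0.258135 rad, θ = 105.6° → φ = 5.28°, λ = -75.67°.
Leg 3: from (5.28°, -75.67°), δ = 1261.8/3440.065 = 0.366795 rad, θ = 285° → φ = 10.27°, λ = -96.29°.

latitude 10.27°, longitude -96.29°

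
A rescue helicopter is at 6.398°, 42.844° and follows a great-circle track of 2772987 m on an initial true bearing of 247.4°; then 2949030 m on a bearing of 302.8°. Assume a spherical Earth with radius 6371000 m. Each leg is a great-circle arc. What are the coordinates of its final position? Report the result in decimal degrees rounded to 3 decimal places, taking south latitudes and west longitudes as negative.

latitude 10.824°, longitude -2.574°

Apply the spherical direct solution leg by leg, carrying full precision between legs.
Leg 1: from (6.398°, 42.844°), δ = 2772987/6371000 = 0.435251 rad, θ = 247.4° → φ = -3.439°, λ = 19.892°.
Leg 2: from (-3.439°, 19.892°), δ = 2949030/6371000 = 0.462883 rad, θ = 302.8° → φ = 10.824°, λ = -2.574°.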